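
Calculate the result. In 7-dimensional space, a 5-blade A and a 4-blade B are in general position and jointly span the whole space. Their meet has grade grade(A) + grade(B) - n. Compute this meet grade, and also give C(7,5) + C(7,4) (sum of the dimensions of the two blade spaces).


Meet grade = grade(A) + grade(B) - n
= 5 + 4 - 7 = 2
C(7,5) = 21
C(7,4) = 35
dim_A + dim_B = 21 + 35 = 56


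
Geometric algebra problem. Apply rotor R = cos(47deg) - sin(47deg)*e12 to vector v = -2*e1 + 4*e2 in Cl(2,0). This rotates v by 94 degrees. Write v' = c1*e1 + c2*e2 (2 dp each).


Rotor R = cos(47deg) - sin(47deg)*e12
Rotation angle theta = 2 * 47 = 94 degrees
v' = R*v*~R rotates v by theta.
cos(94deg) = -0.0698, sin(94deg) = 0.9976
v'_1 = -2*cos(94deg) - 4*sin(94deg)
= -2*(-0.0698) - 4*0.9976
= -3.85
v'_2 = -2*sin(94deg) + 4*cos(94deg)
= -2*0.9976 + 4*(-0.0698)
= -2.27
v' = -3.85*e1 - 2.27*e2


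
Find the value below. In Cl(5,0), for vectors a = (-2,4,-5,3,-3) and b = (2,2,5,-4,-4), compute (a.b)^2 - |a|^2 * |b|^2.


a . b = (-2)*2 + 4*2 + (-5)*5 + 3*(-4) + (-3)*(-4)
= -4 + 8 + (-25) + (-12) + 12 = -21
|a|^2 = (-2)^2 + 4^2 + (-5)^2 + 3^2 + (-3)^2 = 63
|b|^2 = 2^2 + 2^2 + 5^2 + (-4)^2 + (-4)^2 = 65
(a.b)^2 = (-21)^2 = 441
|a|^2 * |b|^2 = 63 * 65 = 4095
Result = 441 - 4095 = -3654


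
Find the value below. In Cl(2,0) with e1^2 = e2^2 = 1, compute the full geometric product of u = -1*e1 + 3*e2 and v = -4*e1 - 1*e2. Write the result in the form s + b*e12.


Expand: (-1*e1 + 3*e2)(-4*e1 - 1*e2)
= (-1)*(-4)*e1e1 + (-1)*(-1)*e1e2 + 3*(-4)*e2e1 + 3*(-1)*e2e2
Using e1^2 = e2^2 = 1, e2e1 = -e1e2:
Scalar part s = (-1)*(-4) + 3*(-1) = 4 + (-3) = 1
Bivector part b = (-1)*(-1) - 3*(-4) = 1 - (-12) = 13
uv = 1 + 13*e12


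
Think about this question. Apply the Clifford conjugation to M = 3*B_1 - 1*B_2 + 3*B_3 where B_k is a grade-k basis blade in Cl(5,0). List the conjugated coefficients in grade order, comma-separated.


Clifford conjugate sign for grade k: (-1)^(k(k+1)/2)
Grade 1: (-1)^(1*2/2) = (-1)^1 = -1, coeff 3 -> -3
Grade 2: (-1)^(2*3/2) = (-1)^3 = -1, coeff -1 -> 1
Grade 3: (-1)^(3*4/2) = (-1)^6 = 1, coeff 3 -> 3
Conjugated coefficients: -3, 1, 3


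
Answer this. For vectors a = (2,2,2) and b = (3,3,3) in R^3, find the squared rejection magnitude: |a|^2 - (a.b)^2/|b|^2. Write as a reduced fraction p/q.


|a|^2 = 2^2 + 2^2 + 2^2 = 12
|b|^2 = 3^2 + 3^2 + 3^2 = 27
a . b = 2*3 + 2*3 + 2*3 = 18
(a.b)^2 = 18^2 = 324
|rej|^2 = 12 - 324/27
= (324 - 324)/27
= 0/27
In lowest terms: 0/1


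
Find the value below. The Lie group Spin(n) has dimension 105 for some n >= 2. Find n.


dim Spin(n) = dim so(n) = n(n-1)/2.
Solve n(n-1)/2 = 105, i.e. n^2 - n - 210 = 0.
Discriminant = 1 + 8*105 = 841
n = (1 + sqrt(841))/2 = (1 + 29)/2 = 15


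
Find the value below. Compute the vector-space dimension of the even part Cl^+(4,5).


Even subalgebra dimension = 2^(n-1)
n = 4 + 5 = 9
2^(9 - 1) = 2^8 = 256
Verification: sum of C(9,k) for even k = 1 + 36 + 126 + 84 + 9 = 256
Result = 256


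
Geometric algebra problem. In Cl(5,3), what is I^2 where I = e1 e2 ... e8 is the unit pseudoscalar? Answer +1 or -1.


The pseudoscalar I = e1...e_n (product of all n generators) of Cl(p,q) satisfies I^2 = (-1)^(q + n(n-1)/2).
p = 5, q = 3, n = p + q = 8
n(n-1)/2 = 8 * 7 / 2 = 28
Exponent = q + n(n-1)/2 = 3 + 28 = 31
I^2 = (-1)^31 = -1


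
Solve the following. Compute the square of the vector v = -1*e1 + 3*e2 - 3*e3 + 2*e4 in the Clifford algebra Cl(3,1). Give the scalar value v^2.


v^2 = sum of c_i^2 * e_i^2
Positive signature terms (e_i^2 = +1): (-1)^2 + 3^2 + (-3)^2 = 19
Negative signature terms (e_j^2 = -1): 2^2 = 4
v^2 = 19 - 4 = 15


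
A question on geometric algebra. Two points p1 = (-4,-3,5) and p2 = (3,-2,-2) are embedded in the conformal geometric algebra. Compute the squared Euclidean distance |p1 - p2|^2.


p1 - p2 = (-7, -1, 7)
|p1 - p2|^2 = (-7)^2 + (-1)^2 + 7^2
= 49 + 1 + 49
= 99


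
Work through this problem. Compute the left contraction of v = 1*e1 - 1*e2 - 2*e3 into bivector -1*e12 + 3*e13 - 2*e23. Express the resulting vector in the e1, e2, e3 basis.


Left contraction v _| B = <vB>_1 (grade-1 part of the geometric product vB).
Using e1_|e12 = e2, e2_|e12 = -e1, e1_|e13 = e3, e3_|e13 = -e1, e2_|e23 = e3, e3_|e23 = -e2:
e1 coeff: -v2*b12 - v3*b13 = -(-1)*(-1) - (-2)*(3) = 5
e2 coeff: v1*b12 - v3*b23 = (1)*(-1) - (-2)*(-2) = -5
e3 coeff: v1*b13 + v2*b23 = (1)*(3) + (-1)*(-2) = 5
v _| B = 5*e1 - 5*e2 + 5*e3


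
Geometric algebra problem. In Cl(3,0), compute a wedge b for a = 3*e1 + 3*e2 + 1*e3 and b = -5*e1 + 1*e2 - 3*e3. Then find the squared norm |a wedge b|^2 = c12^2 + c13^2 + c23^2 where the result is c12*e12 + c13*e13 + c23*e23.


a wedge b = (a1*b2 - a2*b1)*e12 + (a1*b3 - a3*b1)*e13 + (a2*b3 - a3*b2)*e23
e12 coeff: 3*1 - 3*(-5) = 3 - (-15) = 18
e13 coeff: 3*(-3) - 1*(-5) = -9 - (-5) = -4
e23 coeff: 3*(-3) - 1*1 = -9 - 1 = -10
|a wedge b|^2 = 18^2 + (-4)^2 + (-10)^2
= 324 + 16 + 100
= 440


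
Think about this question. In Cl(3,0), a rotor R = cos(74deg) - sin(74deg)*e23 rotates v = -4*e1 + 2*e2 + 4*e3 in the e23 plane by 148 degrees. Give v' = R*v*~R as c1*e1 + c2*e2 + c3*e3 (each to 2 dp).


Rotor R = cos(74deg) - sin(74deg)*e23
Rotation angle theta = 2 * 74 = 148 degrees in the e23 plane (e2 -> e3).
The component perpendicular to the plane (e1) is invariant: v'_1 = v1 = -4.00
cos(148deg) = -0.8480, sin(148deg) = 0.5299
v'_2 = v2*cos(theta) - v3*sin(theta) = 2*(-0.8480) - 4*0.5299 = -3.82
v'_3 = v2*sin(theta) + v3*cos(theta) = 2*0.5299 + 4*(-0.8480) = -2.33
v' = -4.00*e1 - 3.82*e2 - 2.33*e3


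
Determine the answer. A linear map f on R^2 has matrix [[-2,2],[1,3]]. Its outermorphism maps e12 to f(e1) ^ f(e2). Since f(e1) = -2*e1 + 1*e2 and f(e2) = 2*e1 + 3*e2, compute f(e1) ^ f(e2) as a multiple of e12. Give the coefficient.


The outermorphism of a linear map f sends e1^e2 to f(e1)^f(e2).
f(e1) = -2*e1 + 1*e2
f(e2) = 2*e1 + 3*e2
f(e1) ^ f(e2) = (-2*e1 + 1*e2) ^ (2*e1 + 3*e2)
= (-2)*3*e12 + 1*2*e21
= (-6 - 2)*e12
= -8*e12
Coefficient = -8


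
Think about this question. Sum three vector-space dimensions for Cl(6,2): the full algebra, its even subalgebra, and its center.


n = 6 + 2 = 8
Total dim = 2^8 = 256
Even subalgebra dim = 2^7 = 128
n is even, so center dim = 1
Sum = 256 + 128 + 1 = 385


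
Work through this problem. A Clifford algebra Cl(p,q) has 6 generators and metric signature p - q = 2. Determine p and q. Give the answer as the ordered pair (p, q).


We need p + q = 6 and p - q = 2.
Adding: 2p = 6 + 2 = 8, so p = 4.
Then q = 6 - 4 = 2.
(p, q) = (4, 2)


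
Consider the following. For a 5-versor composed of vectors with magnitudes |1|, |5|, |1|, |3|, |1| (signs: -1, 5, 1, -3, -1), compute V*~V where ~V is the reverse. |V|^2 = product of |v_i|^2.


Each vector v_i has |v_i|^2 = s_i^2
Squared scales: (-1)^2 = 1, 5^2 = 25, 1^2 = 1, (-3)^2 = 9, (-1)^2 = 1
|V|^2 = 1 * 25 * 1 * 9 * 1
= 225


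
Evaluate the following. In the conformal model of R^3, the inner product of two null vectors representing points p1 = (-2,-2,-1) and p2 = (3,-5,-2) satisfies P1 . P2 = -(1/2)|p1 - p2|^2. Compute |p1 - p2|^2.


p1 - p2 = (-5, 3, 1)
|p1 - p2|^2 = (-5)^2 + 3^2 + 1^2
= 25 + 9 + 1
= 35


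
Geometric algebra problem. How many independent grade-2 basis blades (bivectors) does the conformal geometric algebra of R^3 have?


The conformal model of R^3 uses Cl(4,1) with m = 3 + 2 = 5 generators.
Number of grade-2 blades = C(m, 2) = C(5, 2)
= 5*4/2 = 10


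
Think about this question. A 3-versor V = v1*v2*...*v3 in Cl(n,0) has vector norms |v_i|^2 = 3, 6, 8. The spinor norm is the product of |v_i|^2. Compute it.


Spinor norm N(V) = |v1|^2 * |v2|^2 * ... * |v3|^2
= 3 * 6 * 8
Running product: 3, 18, 144
N(V) = 144


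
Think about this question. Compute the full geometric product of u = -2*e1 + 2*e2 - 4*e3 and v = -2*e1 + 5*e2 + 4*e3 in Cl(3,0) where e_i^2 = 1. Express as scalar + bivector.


In Cl(3,0): e_i^2 = 1, e_ie_j = -e_je_i for i != j.
Scalar part = u . v = (-2)*(-2) + 2*5 + (-4)*4
= 4 + 10 + (-16) = -2
e12 coeff = (-2)*5 - 2*(-2) = -10 - (-4) = -6
e13 coeff = (-2)*4 - (-4)*(-2) = -8 - 8 = -16
e23 coeff = 2*4 - (-4)*5 = 8 - (-20) = 28
uv = -2 - 6*e12 - 16*e13 + 28*e23


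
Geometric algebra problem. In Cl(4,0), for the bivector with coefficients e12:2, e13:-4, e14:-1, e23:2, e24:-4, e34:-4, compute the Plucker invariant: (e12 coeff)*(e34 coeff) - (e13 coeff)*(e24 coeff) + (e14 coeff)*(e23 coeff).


Plucker relation: af - be + cd
a*f = 2*(-4) = -8
b*e = (-4)*(-4) = 16
c*d = (-1)*2 = -2
af - be + cd = -8 - 16 + (-2)
= -26


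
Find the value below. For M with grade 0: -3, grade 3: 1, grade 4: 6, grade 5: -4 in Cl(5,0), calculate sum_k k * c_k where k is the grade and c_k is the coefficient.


Grade-weighted sum = sum of grade_k * coefficient_k
0*(-3) = 0
3*1 = 3
4*6 = 24
5*(-4) = -20
Total = 0 + 3 + 24 + (-20) = 7


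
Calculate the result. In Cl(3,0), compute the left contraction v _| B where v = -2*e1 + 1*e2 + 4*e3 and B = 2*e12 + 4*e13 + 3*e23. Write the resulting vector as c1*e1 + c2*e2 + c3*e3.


Left contraction v _| B = <vB>_1 (grade-1 part of the geometric product vB).
Using e1_|e12 = e2, e2_|e12 = -e1, e1_|e13 = e3, e3_|e13 = -e1, e2_|e23 = e3, e3_|e23 = -e2:
e1 coeff: -v2*b12 - v3*b13 = -(1)*(2) - (4)*(4) = -18
e2 coeff: v1*b12 - v3*b23 = (-2)*(2) - (4)*(3) = -16
e3 coeff: v1*b13 + v2*b23 = (-2)*(4) + (1)*(3) = -5
v _| B = -18*e1 - 16*e2 - 5*e3


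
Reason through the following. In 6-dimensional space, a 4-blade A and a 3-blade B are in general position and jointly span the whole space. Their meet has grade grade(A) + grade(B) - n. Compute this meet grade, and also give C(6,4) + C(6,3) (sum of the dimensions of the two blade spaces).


Meet grade = grade(A) + grade(B) - n
= 4 + 3 - 6 = 1
C(6,4) = 15
C(6,3) = 20
dim_A + dim_B = 15 + 20 = 35


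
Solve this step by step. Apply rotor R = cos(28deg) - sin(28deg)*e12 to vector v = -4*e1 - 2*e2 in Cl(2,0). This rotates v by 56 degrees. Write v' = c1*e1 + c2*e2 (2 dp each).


Rotor R = cos(28deg) - sin(28deg)*e12
Rotation angle theta = 2 * 28 = 56 degrees
v' = R*v*~R rotates v by theta.
cos(56deg) = 0.5592, sin(56deg) = 0.8290
v'_1 = -4*cos(56deg) - (-2)*sin(56deg)
= -4*0.5592 - (-2)*0.8290
= -0.58
v'_2 = -4*sin(56deg) + (-2)*cos(56deg)
= -4*0.8290 + (-2)*0.5592
= -4.43
v' = -0.58*e1 - 4.43*e2


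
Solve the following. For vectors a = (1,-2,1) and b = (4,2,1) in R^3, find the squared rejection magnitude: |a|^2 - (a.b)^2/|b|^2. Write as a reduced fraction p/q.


|a|^2 = 1^2 + (-2)^2 + 1^2 = 6
|b|^2 = 4^2 + 2^2 + 1^2 = 21
a . b = 1*4 + (-2)*2 + 1*1 = 1
(a.b)^2 = 1^2 = 1
|rej|^2 = 6 - 1/21
= (126 - 1)/21
= 125/21
In lowest terms: 125/21


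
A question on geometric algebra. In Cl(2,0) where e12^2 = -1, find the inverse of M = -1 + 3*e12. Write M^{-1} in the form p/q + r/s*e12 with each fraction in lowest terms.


M = -1 + 3*e12, where e12^2 = -1.
Since M commutes with its reverse ~M = a - b*e12, M * ~M = a^2 - b^2*e12^2 = a^2 + b^2.
So M^{-1} = ~M / (a^2 + b^2) = (a - b*e12)/(a^2 + b^2).
a^2 + b^2 = 1 + 9 = 10
Scalar part = -1/10 = -1/10
Bivector coeff = -3/10 = -3/10
M^{-1} = -1/10 - 3/10*e12


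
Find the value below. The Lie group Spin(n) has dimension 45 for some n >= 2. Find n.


dim Spin(n) = dim so(n) = n(n-1)/2.
Solve n(n-1)/2 = 45, i.e. n^2 - n - 90 = 0.
Discriminant = 1 + 8*45 = 361
n = (1 + sqrt(361))/2 = (1 + 19)/2 = 10


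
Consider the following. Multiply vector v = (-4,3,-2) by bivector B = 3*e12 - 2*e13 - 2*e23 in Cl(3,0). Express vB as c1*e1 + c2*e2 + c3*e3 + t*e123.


vB has grade-1 (vector) and grade-3 (trivector) parts: vB = (v _| B) + (v ^ B).
Vector part <vB>_1:
  e1: -v2*b12 - v3*b13 = -(3)*(3) - (-2)*(-2) = -13
  e2: v1*b12 - v3*b23 = (-4)*(3) - (-2)*(-2) = -16
  e3: v1*b13 + v2*b23 = (-4)*(-2) + (3)*(-2) = 2
Trivector part <vB>_3:
  e123: v1*b23 - v2*b13 + v3*b12 = (-4)*(-2) - (3)*(-2) + (-2)*(3) = 8
vB = -13*e1 - 16*e2 + 2*e3 + 8*e123


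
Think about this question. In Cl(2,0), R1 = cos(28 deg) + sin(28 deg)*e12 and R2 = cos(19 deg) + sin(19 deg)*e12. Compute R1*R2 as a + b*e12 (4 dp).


Same-plane rotors commute and their half-angles add:
R1*R2 = cos(a1 + a2) + sin(a1 + a2)*e12.
a1 + a2 = 28 + 19 = 47 deg
cos(47 deg) = 0.6820
sin(47 deg) = 0.7314
R1*R2 = 0.6820 + 0.7314*e12


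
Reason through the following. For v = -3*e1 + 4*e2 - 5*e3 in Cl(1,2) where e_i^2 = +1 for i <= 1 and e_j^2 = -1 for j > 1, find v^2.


v^2 = sum of c_i^2 * e_i^2
Positive signature terms (e_i^2 = +1): (-3)^2 = 9
Negative signature terms (e_j^2 = -1): 4^2 + (-5)^2 = 41
v^2 = 9 - 41 = -32


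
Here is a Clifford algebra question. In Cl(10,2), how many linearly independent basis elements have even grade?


Even subalgebra dimension = 2^(n-1)
n = 10 + 2 = 12
2^(12 - 1) = 2^11 = 2048
Verification: sum of C(12,k) for even k = 1 + 66 + 495 + 924 + 495 + 66 + 1 = 2048
Result = 2048


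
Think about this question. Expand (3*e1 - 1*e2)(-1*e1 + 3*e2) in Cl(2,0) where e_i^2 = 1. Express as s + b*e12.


Expand: (3*e1 - 1*e2)(-1*e1 + 3*e2)
= 3*(-1)*e1e1 + 3*3*e1e2 + (-1)*(-1)*e2e1 + (-1)*3*e2e2
Using e1^2 = e2^2 = 1, e2e1 = -e1e2:
Scalar part s = 3*(-1) + (-1)*3 = -3 + (-3) = -6
Bivector part b = 3*3 - (-1)*(-1) = 9 - 1 = 8
uv = -6 + 8*e12


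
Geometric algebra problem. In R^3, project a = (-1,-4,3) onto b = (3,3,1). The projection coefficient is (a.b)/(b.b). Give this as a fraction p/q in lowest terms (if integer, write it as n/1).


Projection coefficient = (a . b) / (b . b)
a . b = (-1)*3 + (-4)*3 + 3*1
= -3 + (-12) + 3 = -12
b . b = 3^2 + 3^2 + 1^2
= 9 + 9 + 1 = 19
Coefficient = -12/19
In lowest terms: -12/19


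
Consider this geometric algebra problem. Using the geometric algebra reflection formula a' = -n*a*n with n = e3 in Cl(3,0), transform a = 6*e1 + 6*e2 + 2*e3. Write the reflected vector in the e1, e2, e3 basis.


Reflection formula: a' = -n*a*n, with n = e3 (unit vector, n^2 = 1).
For reflection through hyperplane perp to e3:
The component along e3 flips sign, others stay.
a = (6, 6, 2)
a' = (6, 6, -2)
a' = 6*e1 + 6*e2 - 2*e3


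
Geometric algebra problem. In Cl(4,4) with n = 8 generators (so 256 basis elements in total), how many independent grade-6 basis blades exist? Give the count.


Number of grade-k basis blades in Cl(p,q) with n = p + q is C(n, k).
n = 4 + 4 = 8
C(8, 6) = 8! / (6! * 2!)
= 40320 / (720 * 2)
= 28


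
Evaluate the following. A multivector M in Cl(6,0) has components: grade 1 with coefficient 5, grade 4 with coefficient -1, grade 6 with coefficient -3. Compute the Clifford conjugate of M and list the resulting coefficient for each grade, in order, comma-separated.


Clifford conjugate sign for grade k: (-1)^(k(k+1)/2)
Grade 1: (-1)^(1*2/2) = (-1)^1 = -1, coeff 5 -> -5
Grade 4: (-1)^(4*5/2) = (-1)^10 = 1, coeff -1 -> -1
Grade 6: (-1)^(6*7/2) = (-1)^21 = -1, coeff -3 -> 3
Conjugated coefficients: -5, -1, 3


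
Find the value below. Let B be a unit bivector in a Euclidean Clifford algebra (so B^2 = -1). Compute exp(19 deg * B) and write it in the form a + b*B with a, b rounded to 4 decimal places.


For a unit bivector B with B^2 = -1, the exponential series gives
e^(theta*B) = cos(theta) + sin(theta)*B (the GA analogue of Euler's formula).
theta = 19 degrees = 0.331613 rad
cos(19 deg) = 0.9455
sin(19 deg) = 0.3256
exp(theta*B) = 0.9455 + 0.3256*B


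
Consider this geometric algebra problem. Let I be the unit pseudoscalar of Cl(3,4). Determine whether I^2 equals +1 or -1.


The pseudoscalar I = e1...e_n (product of all n generators) of Cl(p,q) satisfies I^2 = (-1)^(q + n(n-1)/2).
p = 3, q = 4, n = p + q = 7
n(n-1)/2 = 7 * 6 / 2 = 21
Exponent = q + n(n-1)/2 = 4 + 21 = 25
I^2 = (-1)^25 = -1


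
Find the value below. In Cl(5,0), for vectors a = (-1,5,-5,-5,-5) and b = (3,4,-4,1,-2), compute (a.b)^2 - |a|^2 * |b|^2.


a . b = (-1)*3 + 5*4 + (-5)*(-4) + (-5)*1 + (-5)*(-2)
= -3 + 20 + 20 + (-5) + 10 = 42
|a|^2 = (-1)^2 + 5^2 + (-5)^2 + (-5)^2 + (-5)^2 = 101
|b|^2 = 3^2 + 4^2 + (-4)^2 + 1^2 + (-2)^2 = 46
(a.b)^2 = 42^2 = 1764
|a|^2 * |b|^2 = 101 * 46 = 4646
Result = 1764 - 4646 = -2882


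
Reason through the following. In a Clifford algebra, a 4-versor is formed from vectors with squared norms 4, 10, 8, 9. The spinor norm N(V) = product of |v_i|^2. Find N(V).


Spinor norm N(V) = |v1|^2 * |v2|^2 * ... * |v4|^2
= 4 * 10 * 8 * 9
Running product: 4, 40, 320, 2880
N(V) = 2880


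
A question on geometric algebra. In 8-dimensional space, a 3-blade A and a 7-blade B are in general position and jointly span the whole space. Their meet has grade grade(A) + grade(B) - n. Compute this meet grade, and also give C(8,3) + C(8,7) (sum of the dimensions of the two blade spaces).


Meet grade = grade(A) + grade(B) - n
= 3 + 7 - 8 = 2
C(8,3) = 56
C(8,7) = 8
dim_A + dim_B = 56 + 8 = 64


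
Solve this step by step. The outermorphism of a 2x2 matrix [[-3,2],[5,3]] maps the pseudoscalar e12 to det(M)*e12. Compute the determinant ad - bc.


The outermorphism of a linear map f sends e1^e2 to f(e1)^f(e2).
f(e1) = -3*e1 + 5*e2
f(e2) = 2*e1 + 3*e2
f(e1) ^ f(e2) = (-3*e1 + 5*e2) ^ (2*e1 + 3*e2)
= (-3)*3*e12 + 5*2*e21
= (-9 - 10)*e12
= -19*e12
Coefficient = -19


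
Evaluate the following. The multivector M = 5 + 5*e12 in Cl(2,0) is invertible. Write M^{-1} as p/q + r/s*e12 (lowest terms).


M = 5 + 5*e12, where e12^2 = -1.
Since M commutes with its reverse ~M = a - b*e12, M * ~M = a^2 - b^2*e12^2 = a^2 + b^2.
So M^{-1} = ~M / (a^2 + b^2) = (a - b*e12)/(a^2 + b^2).
a^2 + b^2 = 25 + 25 = 50
Scalar part = 5/50 = 1/10
Bivector coeff = -5/50 = -1/10
M^{-1} = 1/10 - 1/10*e12


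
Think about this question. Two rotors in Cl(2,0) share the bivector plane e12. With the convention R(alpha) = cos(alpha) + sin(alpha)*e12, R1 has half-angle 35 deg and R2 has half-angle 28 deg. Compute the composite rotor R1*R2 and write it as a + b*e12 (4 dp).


Same-plane rotors commute and their half-angles add:
R1*R2 = cos(a1 + a2) + sin(a1 + a2)*e12.
a1 + a2 = 35 + 28 = 63 deg
cos(63 deg) = 0.4540
sin(63 deg) = 0.8910
R1*R2 = 0.4540 + 0.8910*e12


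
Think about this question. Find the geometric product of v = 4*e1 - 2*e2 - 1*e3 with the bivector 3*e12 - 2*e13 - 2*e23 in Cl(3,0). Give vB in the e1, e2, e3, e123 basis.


vB has grade-1 (vector) and grade-3 (trivector) parts: vB = (v _| B) + (v ^ B).
Vector part <vB>_1:
  e1: -v2*b12 - v3*b13 = -(-2)*(3) - (-1)*(-2) = 4
  e2: v1*b12 - v3*b23 = (4)*(3) - (-1)*(-2) = 10
  e3: v1*b13 + v2*b23 = (4)*(-2) + (-2)*(-2) = -4
Trivector part <vB>_3:
  e123: v1*b23 - v2*b13 + v3*b12 = (4)*(-2) - (-2)*(-2) + (-1)*(3) = -15
vB = 4*e1 + 10*e2 - 4*e3 - 15*e123


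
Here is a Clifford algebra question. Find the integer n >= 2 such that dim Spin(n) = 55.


dim Spin(n) = dim so(n) = n(n-1)/2.
Solve n(n-1)/2 = 55, i.e. n^2 - n - 110 = 0.
Discriminant = 1 + 8*55 = 441
n = (1 + sqrt(441))/2 = (1 + 21)/2 = 11


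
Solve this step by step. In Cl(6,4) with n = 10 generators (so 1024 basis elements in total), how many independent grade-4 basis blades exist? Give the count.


Number of grade-k basis blades in Cl(p,q) with n = p + q is C(n, k).
n = 6 + 4 = 10
C(10, 4) = 10! / (4! * 6!)
= 3628800 / (24 * 720)
= 210


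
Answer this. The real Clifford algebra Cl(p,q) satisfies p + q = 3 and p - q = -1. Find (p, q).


We need p + q = 3 and p - q = -1.
Adding: 2p = 3 + (-1) = 2, so p = 1.
Then q = 3 - 1 = 2.
(p, q) = (1, 2)


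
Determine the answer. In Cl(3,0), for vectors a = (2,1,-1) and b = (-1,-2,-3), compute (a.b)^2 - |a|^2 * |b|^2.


a . b = 2*(-1) + 1*(-2) + (-1)*(-3)
= -2 + (-2) + 3 = -1
|a|^2 = 2^2 + 1^2 + (-1)^2 = 6
|b|^2 = (-1)^2 + (-2)^2 + (-3)^2 = 14
(a.b)^2 = (-1)^2 = 1
|a|^2 * |b|^2 = 6 * 14 = 84
Result = 1 - 84 = -83


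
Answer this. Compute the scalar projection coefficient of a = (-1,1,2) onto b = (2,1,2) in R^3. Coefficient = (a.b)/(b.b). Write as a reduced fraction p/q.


Projection coefficient = (a . b) / (b . b)
a . b = (-1)*2 + 1*1 + 2*2
= -2 + 1 + 4 = 3
b . b = 2^2 + 1^2 + 2^2
= 4 + 1 + 4 = 9
Coefficient = 3/9
In lowest terms: 1/3


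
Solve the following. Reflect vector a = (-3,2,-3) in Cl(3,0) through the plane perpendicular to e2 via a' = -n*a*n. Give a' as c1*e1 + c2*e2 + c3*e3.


Reflection formula: a' = -n*a*n, with n = e2 (unit vector, n^2 = 1).
For reflection through hyperplane perp to e2:
The component along e2 flips sign, others stay.
a = (-3, 2, -3)
a' = (-3, -2, -3)
a' = -3*e1 - 2*e2 - 3*e3


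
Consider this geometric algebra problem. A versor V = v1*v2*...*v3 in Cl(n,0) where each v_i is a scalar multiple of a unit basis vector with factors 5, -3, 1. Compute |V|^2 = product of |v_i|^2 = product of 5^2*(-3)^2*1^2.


Each vector v_i has |v_i|^2 = s_i^2
Squared scales: 5^2 = 25, (-3)^2 = 9, 1^2 = 1
|V|^2 = 25 * 9 * 1
= 225


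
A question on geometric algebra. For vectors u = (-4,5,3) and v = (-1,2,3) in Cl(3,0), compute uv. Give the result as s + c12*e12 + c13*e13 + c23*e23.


In Cl(3,0): e_i^2 = 1, e_ie_j = -e_je_i for i != j.
Scalar part = u . v = (-4)*(-1) + 5*2 + 3*3
= 4 + 10 + 9 = 23
e12 coeff = (-4)*2 - 5*(-1) = -8 - (-5) = -3
e13 coeff = (-4)*3 - 3*(-1) = -12 - (-3) = -9
e23 coeff = 5*3 - 3*2 = 15 - 6 = 9
uv = 23 - 3*e12 - 9*e13 + 9*e23


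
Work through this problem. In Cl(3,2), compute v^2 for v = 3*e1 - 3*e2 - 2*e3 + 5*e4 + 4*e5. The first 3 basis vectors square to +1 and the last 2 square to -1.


v^2 = sum of c_i^2 * e_i^2
Positive signature terms (e_i^2 = +1): 3^2 + (-3)^2 + (-2)^2 = 22
Negative signature terms (e_j^2 = -1): 5^2 + 4^2 = 41
v^2 = 22 - 41 = -19


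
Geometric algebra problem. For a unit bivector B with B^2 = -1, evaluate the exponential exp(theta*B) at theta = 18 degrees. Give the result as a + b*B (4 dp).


For a unit bivector B with B^2 = -1, the exponential series gives
e^(theta*B) = cos(theta) + sin(theta)*B (the GA analogue of Euler's formula).
theta = 18 degrees = 0.314159 rad
cos(18 deg) = 0.9511
sin(18 deg) = 0.3090
exp(theta*B) = 0.9511 + 0.3090*B


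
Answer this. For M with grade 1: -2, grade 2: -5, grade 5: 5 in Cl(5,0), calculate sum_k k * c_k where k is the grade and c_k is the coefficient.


Grade-weighted sum = sum of grade_k * coefficient_k
1*(-2) = -2
2*(-5) = -10
5*5 = 25
Total = -2 + (-10) + 25 = 13


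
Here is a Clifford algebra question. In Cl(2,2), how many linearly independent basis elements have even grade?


Even subalgebra dimension = 2^(n-1)
n = 2 + 2 = 4
2^(4 - 1) = 2^3 = 8
Verification: sum of C(4,k) for even k = 1 + 6 + 1 = 8
Result = 8


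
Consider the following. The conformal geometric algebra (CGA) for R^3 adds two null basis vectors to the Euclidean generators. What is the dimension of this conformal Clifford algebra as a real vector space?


The conformal model of R^3 uses Cl(4,1): the 3 Euclidean generators plus two extra orthogonal generators e+ (e+^2 = +1) and e- (e-^2 = -1), from which the null vectors e0, einf are built.
Number of generators m = 3 + 2 = 5.
dim Cl(p,q) = 2^m = 2^5 = 32


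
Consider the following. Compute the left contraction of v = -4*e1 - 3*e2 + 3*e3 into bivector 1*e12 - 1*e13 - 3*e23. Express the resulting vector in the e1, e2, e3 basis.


Left contraction v _| B = <vB>_1 (grade-1 part of the geometric product vB).
Using e1_|e12 = e2, e2_|e12 = -e1, e1_|e13 = e3, e3_|e13 = -e1, e2_|e23 = e3, e3_|e23 = -e2:
e1 coeff: -v2*b12 - v3*b13 = -(-3)*(1) - (3)*(-1) = 6
e2 coeff: v1*b12 - v3*b23 = (-4)*(1) - (3)*(-3) = 5
e3 coeff: v1*b13 + v2*b23 = (-4)*(-1) + (-3)*(-3) = 13
v _| B = 6*e1 + 5*e2 + 13*e3


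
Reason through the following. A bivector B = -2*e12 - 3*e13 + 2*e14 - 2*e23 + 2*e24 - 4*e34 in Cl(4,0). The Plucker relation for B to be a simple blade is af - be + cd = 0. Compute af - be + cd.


Plucker relation: af - be + cd
a*f = (-2)*(-4) = 8
b*e = (-3)*2 = -6
c*d = 2*(-2) = -4
af - be + cd = 8 - (-6) + (-4)
= 10


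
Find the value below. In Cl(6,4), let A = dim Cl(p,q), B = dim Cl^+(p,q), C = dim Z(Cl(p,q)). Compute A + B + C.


n = 6 + 4 = 10
Total dim = 2^10 = 1024
Even subalgebra dim = 2^9 = 512
n is even, so center dim = 1
Sum = 1024 + 512 + 1 = 1537


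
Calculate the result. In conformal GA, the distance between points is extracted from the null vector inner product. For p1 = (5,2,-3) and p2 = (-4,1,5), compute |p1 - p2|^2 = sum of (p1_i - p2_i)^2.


p1 - p2 = (9, 1, -8)
|p1 - p2|^2 = 9^2 + 1^2 + (-8)^2
= 81 + 1 + 64
= 146


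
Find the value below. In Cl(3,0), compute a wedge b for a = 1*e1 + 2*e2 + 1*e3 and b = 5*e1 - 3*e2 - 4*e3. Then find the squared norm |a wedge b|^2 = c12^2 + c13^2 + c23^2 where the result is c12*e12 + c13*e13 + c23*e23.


a wedge b = (a1*b2 - a2*b1)*e12 + (a1*b3 - a3*b1)*e13 + (a2*b3 - a3*b2)*e23
e12 coeff: 1*(-3) - 2*5 = -3 - 10 = -13
e13 coeff: 1*(-4) - 1*5 = -4 - 5 = -9
e23 coeff: 2*(-4) - 1*(-3) = -8 - (-3) = -5
|a wedge b|^2 = (-13)^2 + (-9)^2 + (-5)^2
= 169 + 81 + 25
= 275


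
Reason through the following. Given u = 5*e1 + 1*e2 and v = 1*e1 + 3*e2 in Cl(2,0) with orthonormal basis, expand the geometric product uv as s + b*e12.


Expand: (5*e1 + 1*e2)(1*e1 + 3*e2)
= 5*1*e1e1 + 5*3*e1e2 + 1*1*e2e1 + 1*3*e2e2
Using e1^2 = e2^2 = 1, e2e1 = -e1e2:
Scalar part s = 5*1 + 1*3 = 5 + 3 = 8
Bivector part b = 5*3 - 1*1 = 15 - 1 = 14
uv = 8 + 14*e12


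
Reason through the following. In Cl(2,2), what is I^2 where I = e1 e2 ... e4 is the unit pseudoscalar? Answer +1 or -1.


The pseudoscalar I = e1...e_n (product of all n generators) of Cl(p,q) satisfies I^2 = (-1)^(q + n(n-1)/2).
p = 2, q = 2, n = p + q = 4
n(n-1)/2 = 4 * 3 / 2 = 6
Exponent = q + n(n-1)/2 = 2 + 6 = 8
I^2 = (-1)^8 = +1


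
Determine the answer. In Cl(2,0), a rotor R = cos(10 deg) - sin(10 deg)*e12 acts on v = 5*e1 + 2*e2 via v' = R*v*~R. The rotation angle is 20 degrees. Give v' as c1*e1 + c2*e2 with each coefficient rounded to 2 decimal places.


Rotor R = cos(10deg) - sin(10deg)*e12
Rotation angle theta = 2 * 10 = 20 degrees
v' = R*v*~R rotates v by theta.
cos(20deg) = 0.9397, sin(20deg) = 0.3420
v'_1 = 5*cos(20deg) - 2*sin(20deg)
= 5*0.9397 - 2*0.3420
= 4.01
v'_2 = 5*sin(20deg) + 2*cos(20deg)
= 5*0.3420 + 2*0.9397
= 3.59
v' = 4.01*e1 + 3.59*e2


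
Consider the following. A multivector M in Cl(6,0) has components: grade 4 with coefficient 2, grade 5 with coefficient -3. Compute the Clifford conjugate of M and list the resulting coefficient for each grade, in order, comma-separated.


Clifford conjugate sign for grade k: (-1)^(k(k+1)/2)
Grade 4: (-1)^(4*5/2) = (-1)^10 = 1, coeff 2 -> 2
Grade 5: (-1)^(5*6/2) = (-1)^15 = -1, coeff -3 -> 3
Conjugated coefficients: 2, 3


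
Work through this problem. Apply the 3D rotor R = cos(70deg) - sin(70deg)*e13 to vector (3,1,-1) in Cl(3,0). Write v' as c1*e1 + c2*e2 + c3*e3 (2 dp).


Rotor R = cos(70deg) - sin(70deg)*e13
Rotation angle theta = 2 * 70 = 140 degrees in the e13 plane (e1 -> e3).
The component perpendicular to the plane (e2) is invariant: v'_2 = v2 = 1.00
cos(140deg) = -0.7660, sin(140deg) = 0.6428
v'_1 = v1*cos(theta) - v3*sin(theta) = 3*(-0.7660) - (-1)*0.6428 = -1.66
v'_3 = v1*sin(theta) + v3*cos(theta) = 3*0.6428 + (-1)*(-0.7660) = 2.69
v' = -1.66*e1 + 1.00*e2 + 2.69*e3


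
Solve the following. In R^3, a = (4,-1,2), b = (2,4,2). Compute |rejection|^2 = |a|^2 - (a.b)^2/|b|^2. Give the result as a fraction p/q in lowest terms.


|a|^2 = 4^2 + (-1)^2 + 2^2 = 21
|b|^2 = 2^2 + 4^2 + 2^2 = 24
a . b = 4*2 + (-1)*4 + 2*2 = 8
(a.b)^2 = 8^2 = 64
|rej|^2 = 21 - 64/24
= (504 - 64)/24
= 440/24
In lowest terms: 55/3


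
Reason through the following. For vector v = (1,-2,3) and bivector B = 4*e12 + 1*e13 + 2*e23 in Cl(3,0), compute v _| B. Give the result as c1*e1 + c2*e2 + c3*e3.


Left contraction v _| B = <vB>_1 (grade-1 part of the geometric product vB).
Using e1_|e12 = e2, e2_|e12 = -e1, e1_|e13 = e3, e3_|e13 = -e1, e2_|e23 = e3, e3_|e23 = -e2:
e1 coeff: -v2*b12 - v3*b13 = -(-2)*(4) - (3)*(1) = 5
e2 coeff: v1*b12 - v3*b23 = (1)*(4) - (3)*(2) = -2
e3 coeff: v1*b13 + v2*b23 = (1)*(1) + (-2)*(2) = -3
v _| B = 5*e1 - 2*e2 - 3*e3


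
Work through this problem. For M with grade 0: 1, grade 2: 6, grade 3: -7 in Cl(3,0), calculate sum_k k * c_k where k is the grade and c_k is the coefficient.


Grade-weighted sum = sum of grade_k * coefficient_k
0*1 = 0
2*6 = 12
3*(-7) = -21
Total = 0 + 12 + (-21) = -9


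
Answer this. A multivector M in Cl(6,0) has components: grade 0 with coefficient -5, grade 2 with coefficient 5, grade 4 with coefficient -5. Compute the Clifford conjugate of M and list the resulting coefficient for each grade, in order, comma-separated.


Clifford conjugate sign for grade k: (-1)^(k(k+1)/2)
Grade 0: (-1)^(0*1/2) = (-1)^0 = 1, coeff -5 -> -5
Grade 2: (-1)^(2*3/2) = (-1)^3 = -1, coeff 5 -> -5
Grade 4: (-1)^(4*5/2) = (-1)^10 = 1, coeff -5 -> -5
Conjugated coefficients: -5, -5, -5


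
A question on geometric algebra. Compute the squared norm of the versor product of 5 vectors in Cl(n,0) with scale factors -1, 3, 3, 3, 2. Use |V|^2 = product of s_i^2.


Each vector v_i has |v_i|^2 = s_i^2
Squared scales: (-1)^2 = 1, 3^2 = 9, 3^2 = 9, 3^2 = 9, 2^2 = 4
|V|^2 = 1 * 9 * 9 * 9 * 4
= 2916


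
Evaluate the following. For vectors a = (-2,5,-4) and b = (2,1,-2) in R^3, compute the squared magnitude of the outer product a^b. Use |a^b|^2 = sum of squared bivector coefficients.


a wedge b = (a1*b2 - a2*b1)*e12 + (a1*b3 - a3*b1)*e13 + (a2*b3 - a3*b2)*e23
e12 coeff: (-2)*1 - 5*2 = -2 - 10 = -12
e13 coeff: (-2)*(-2) - (-4)*2 = 4 - (-8) = 12
e23 coeff: 5*(-2) - (-4)*1 = -10 - (-4) = -6
|a wedge b|^2 = (-12)^2 + 12^2 + (-6)^2
= 144 + 144 + 36
= 324


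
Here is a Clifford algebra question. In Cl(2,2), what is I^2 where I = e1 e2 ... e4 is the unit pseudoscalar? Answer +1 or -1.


The pseudoscalar I = e1...e_n (product of all n generators) of Cl(p,q) satisfies I^2 = (-1)^(q + n(n-1)/2).
p = 2, q = 2, n = p + q = 4
n(n-1)/2 = 4 * 3 / 2 = 6
Exponent = q + n(n-1)/2 = 2 + 6 = 8
I^2 = (-1)^8 = +1


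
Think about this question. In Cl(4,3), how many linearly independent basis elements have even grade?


Even subalgebra dimension = 2^(n-1)
n = 4 + 3 = 7
2^(7 - 1) = 2^6 = 64
Verification: sum of C(7,k) for even k = 1 + 21 + 35 + 7 = 64
Result = 64


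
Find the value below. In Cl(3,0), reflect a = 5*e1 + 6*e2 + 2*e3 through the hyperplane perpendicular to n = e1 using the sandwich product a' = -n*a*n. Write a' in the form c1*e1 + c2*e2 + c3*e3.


Reflection formula: a' = -n*a*n, with n = e1 (unit vector, n^2 = 1).
For reflection through hyperplane perp to e1:
The component along e1 flips sign, others stay.
a = (5, 6, 2)
a' = (-5, 6, 2)
a' = -5*e1 + 6*e2 + 2*e3


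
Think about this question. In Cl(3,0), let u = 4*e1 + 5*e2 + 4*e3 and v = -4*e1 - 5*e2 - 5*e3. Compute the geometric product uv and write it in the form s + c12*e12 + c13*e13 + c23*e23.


In Cl(3,0): e_i^2 = 1, e_ie_j = -e_je_i for i != j.
Scalar part = u . v = 4*(-4) + 5*(-5) + 4*(-5)
= -16 + (-25) + (-20) = -61
e12 coeff = 4*(-5) - 5*(-4) = -20 - (-20) = 0
e13 coeff = 4*(-5) - 4*(-4) = -20 - (-16) = -4
e23 coeff = 5*(-5) - 4*(-5) = -25 - (-20) = -5
uv = -61 + 0*e12 - 4*e13 - 5*e23


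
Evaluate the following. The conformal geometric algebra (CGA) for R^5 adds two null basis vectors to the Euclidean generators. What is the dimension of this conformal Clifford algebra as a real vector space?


The conformal model of R^5 uses Cl(6,1): the 5 Euclidean generators plus two extra orthogonal generators e+ (e+^2 = +1) and e- (e-^2 = -1), from which the null vectors e0, einf are built.
Number of generators m = 5 + 2 = 7.
dim Cl(p,q) = 2^m = 2^7 = 128


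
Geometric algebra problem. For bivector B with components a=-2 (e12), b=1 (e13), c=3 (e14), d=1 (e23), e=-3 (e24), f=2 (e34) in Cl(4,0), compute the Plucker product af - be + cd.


Plucker relation: af - be + cd
a*f = (-2)*2 = -4
b*e = 1*(-3) = -3
c*d = 3*1 = 3
af - be + cd = -4 - (-3) + 3
= 2


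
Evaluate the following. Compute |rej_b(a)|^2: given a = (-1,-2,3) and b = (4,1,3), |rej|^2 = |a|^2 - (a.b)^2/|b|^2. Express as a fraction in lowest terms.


|a|^2 = (-1)^2 + (-2)^2 + 3^2 = 14
|b|^2 = 4^2 + 1^2 + 3^2 = 26
a . b = (-1)*4 + (-2)*1 + 3*3 = 3
(a.b)^2 = 3^2 = 9
|rej|^2 = 14 - 9/26
= (364 - 9)/26
= 355/26
In lowest terms: 355/26


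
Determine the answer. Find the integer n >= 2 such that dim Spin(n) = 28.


dim Spin(n) = dim so(n) = n(n-1)/2.
Solve n(n-1)/2 = 28, i.e. n^2 - n - 56 = 0.
Discriminant = 1 + 8*28 = 225
n = (1 + sqrt(225))/2 = (1 + 15)/2 = 8


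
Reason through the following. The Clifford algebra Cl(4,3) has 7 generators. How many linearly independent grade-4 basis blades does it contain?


Number of grade-k basis blades in Cl(p,q) with n = p + q is C(n, k).
n = 4 + 3 = 7
C(7, 4) = 7! / (4! * 3!)
= 5040 / (24 * 6)
= 35


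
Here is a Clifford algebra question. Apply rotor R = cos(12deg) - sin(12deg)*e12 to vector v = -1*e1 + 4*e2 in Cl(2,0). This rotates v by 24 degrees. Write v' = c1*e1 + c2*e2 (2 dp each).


Rotor R = cos(12deg) - sin(12deg)*e12
Rotation angle theta = 2 * 12 = 24 degrees
v' = R*v*~R rotates v by theta.
cos(24deg) = 0.9135, sin(24deg) = 0.4067
v'_1 = -1*cos(24deg) - 4*sin(24deg)
= -1*0.9135 - 4*0.4067
= -2.54
v'_2 = -1*sin(24deg) + 4*cos(24deg)
= -1*0.4067 + 4*0.9135
= 3.25
v' = -2.54*e1 + 3.25*e2


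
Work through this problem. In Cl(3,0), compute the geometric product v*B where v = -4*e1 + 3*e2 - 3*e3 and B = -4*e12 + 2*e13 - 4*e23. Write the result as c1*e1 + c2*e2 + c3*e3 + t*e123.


vB has grade-1 (vector) and grade-3 (trivector) parts: vB = (v _| B) + (v ^ B).
Vector part <vB>_1:
  e1: -v2*b12 - v3*b13 = -(3)*(-4) - (-3)*(2) = 18
  e2: v1*b12 - v3*b23 = (-4)*(-4) - (-3)*(-4) = 4
  e3: v1*b13 + v2*b23 = (-4)*(2) + (3)*(-4) = -20
Trivector part <vB>_3:
  e123: v1*b23 - v2*b13 + v3*b12 = (-4)*(-4) - (3)*(2) + (-3)*(-4) = 22
vB = 18*e1 + 4*e2 - 20*e3 + 22*e123


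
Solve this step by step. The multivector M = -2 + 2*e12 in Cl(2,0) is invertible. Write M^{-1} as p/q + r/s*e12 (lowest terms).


M = -2 + 2*e12, where e12^2 = -1.
Since M commutes with its reverse ~M = a - b*e12, M * ~M = a^2 - b^2*e12^2 = a^2 + b^2.
So M^{-1} = ~M / (a^2 + b^2) = (a - b*e12)/(a^2 + b^2).
a^2 + b^2 = 4 + 4 = 8
Scalar part = -2/8 = -1/4
Bivector coeff = -2/8 = -1/4
M^{-1} = -1/4 - 1/4*e12


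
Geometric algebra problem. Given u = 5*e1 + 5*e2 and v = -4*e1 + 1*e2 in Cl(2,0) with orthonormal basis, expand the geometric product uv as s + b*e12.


Expand: (5*e1 + 5*e2)(-4*e1 + 1*e2)
= 5*(-4)*e1e1 + 5*1*e1e2 + 5*(-4)*e2e1 + 5*1*e2e2
Using e1^2 = e2^2 = 1, e2e1 = -e1e2:
Scalar part s = 5*(-4) + 5*1 = -20 + 5 = -15
Bivector part b = 5*1 - 5*(-4) = 5 - (-20) = 25
uv = -15 + 25*e12


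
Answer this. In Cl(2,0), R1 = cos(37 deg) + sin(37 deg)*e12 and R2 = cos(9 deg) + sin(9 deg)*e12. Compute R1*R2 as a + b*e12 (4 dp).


Same-plane rotors commute and their half-angles add:
R1*R2 = cos(a1 + a2) + sin(a1 + a2)*e12.
a1 + a2 = 37 + 9 = 46 deg
cos(46 deg) = 0.6947
sin(46 deg) = 0.7193
R1*R2 = 0.6947 + 0.7193*e12


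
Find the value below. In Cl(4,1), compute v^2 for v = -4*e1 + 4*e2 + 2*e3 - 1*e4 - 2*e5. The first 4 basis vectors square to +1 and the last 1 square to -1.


v^2 = sum of c_i^2 * e_i^2
Positive signature terms (e_i^2 = +1): (-4)^2 + 4^2 + 2^2 + (-1)^2 = 37
Negative signature terms (e_j^2 = -1): (-2)^2 = 4
v^2 = 37 - 4 = 33


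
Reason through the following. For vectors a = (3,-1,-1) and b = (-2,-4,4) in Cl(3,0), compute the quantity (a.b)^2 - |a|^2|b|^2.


a . b = 3*(-2) + (-1)*(-4) + (-1)*4
= -6 + 4 + (-4) = -6
|a|^2 = 3^2 + (-1)^2 + (-1)^2 = 11
|b|^2 = (-2)^2 + (-4)^2 + 4^2 = 36
(a.b)^2 = (-6)^2 = 36
|a|^2 * |b|^2 = 11 * 36 = 396
Result = 36 - 396 = -360


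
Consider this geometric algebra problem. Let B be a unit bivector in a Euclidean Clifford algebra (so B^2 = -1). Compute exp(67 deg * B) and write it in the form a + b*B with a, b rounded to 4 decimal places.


For a unit bivector B with B^2 = -1, the exponential series gives
e^(theta*B) = cos(theta) + sin(theta)*B (the GA analogue of Euler's formula).
theta = 67 degrees = 1.169371 rad
cos(67 deg) = 0.3907
sin(67 deg) = 0.9205
exp(theta*B) = 0.3907 + 0.9205*B


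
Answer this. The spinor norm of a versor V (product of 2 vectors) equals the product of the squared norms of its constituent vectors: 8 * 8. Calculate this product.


Spinor norm N(V) = |v1|^2 * |v2|^2 * ... * |v2|^2
= 8 * 8
Running product: 8, 64
N(V) = 64


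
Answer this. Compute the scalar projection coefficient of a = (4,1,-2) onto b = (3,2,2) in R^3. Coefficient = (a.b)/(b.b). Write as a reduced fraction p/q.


Projection coefficient = (a . b) / (b . b)
a . b = 4*3 + 1*2 + (-2)*2
= 12 + 2 + (-4) = 10
b . b = 3^2 + 2^2 + 2^2
= 9 + 4 + 4 = 17
Coefficient = 10/17
In lowest terms: 10/17


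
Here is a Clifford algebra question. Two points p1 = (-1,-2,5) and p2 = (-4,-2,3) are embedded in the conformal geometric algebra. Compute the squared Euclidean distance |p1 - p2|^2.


p1 - p2 = (3, 0, 2)
|p1 - p2|^2 = 3^2 + 0^2 + 2^2
= 9 + 0 + 4
= 13


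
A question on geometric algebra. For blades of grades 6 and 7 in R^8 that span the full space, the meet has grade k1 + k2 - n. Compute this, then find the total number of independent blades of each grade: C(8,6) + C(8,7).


Meet grade = grade(A) + grade(B) - n
= 6 + 7 - 8 = 5
C(8,6) = 28
C(8,7) = 8
dim_A + dim_B = 28 + 8 = 36


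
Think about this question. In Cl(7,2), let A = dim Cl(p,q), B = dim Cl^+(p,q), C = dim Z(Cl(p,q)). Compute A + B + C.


n = 7 + 2 = 9
Total dim = 2^9 = 512
Even subalgebra dim = 2^8 = 256
n is odd, so center dim = 2
Sum = 512 + 256 + 2 = 770


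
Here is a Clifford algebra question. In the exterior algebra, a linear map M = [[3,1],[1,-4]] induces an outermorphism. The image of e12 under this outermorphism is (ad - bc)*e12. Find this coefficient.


The outermorphism of a linear map f sends e1^e2 to f(e1)^f(e2).
f(e1) = 3*e1 + 1*e2
f(e2) = 1*e1 - 4*e2
f(e1) ^ f(e2) = (3*e1 + 1*e2) ^ (1*e1 - 4*e2)
= 3*(-4)*e12 + 1*1*e21
= (-12 - 1)*e12
= -13*e12
Coefficient = -13


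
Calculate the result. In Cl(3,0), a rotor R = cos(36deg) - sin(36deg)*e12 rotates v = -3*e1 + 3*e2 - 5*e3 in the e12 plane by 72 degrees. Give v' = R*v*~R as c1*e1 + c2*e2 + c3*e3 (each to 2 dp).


Rotor R = cos(36deg) - sin(36deg)*e12
Rotation angle theta = 2 * 36 = 72 degrees in the e12 plane (e1 -> e2).
The component perpendicular to the plane (e3) is invariant: v'_3 = v3 = -5.00
cos(72deg) = 0.3090, sin(72deg) = 0.9511
v'_1 = v1*cos(theta) - v2*sin(theta) = -3*0.3090 - 3*0.9511 = -3.78
v'_2 = v1*sin(theta) + v2*cos(theta) = -3*0.9511 + 3*0.3090 = -1.93
v' = -3.78*e1 - 1.93*e2 - 5.00*e3


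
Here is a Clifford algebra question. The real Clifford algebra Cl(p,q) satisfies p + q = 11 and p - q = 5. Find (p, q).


We need p + q = 11 and p - q = 5.
Adding: 2p = 11 + 5 = 16, so p = 8.
Then q = 11 - 8 = 3.
(p, q) = (8, 3)


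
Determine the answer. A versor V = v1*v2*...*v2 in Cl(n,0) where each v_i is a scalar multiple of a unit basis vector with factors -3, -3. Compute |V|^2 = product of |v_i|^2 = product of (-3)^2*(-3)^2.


Each vector v_i has |v_i|^2 = s_i^2
Squared scales: (-3)^2 = 9, (-3)^2 = 9
|V|^2 = 9 * 9
= 81


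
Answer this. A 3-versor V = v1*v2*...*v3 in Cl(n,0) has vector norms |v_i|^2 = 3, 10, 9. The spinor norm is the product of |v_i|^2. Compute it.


Spinor norm N(V) = |v1|^2 * |v2|^2 * ... * |v3|^2
= 3 * 10 * 9
Running product: 3, 30, 270
N(V) = 270


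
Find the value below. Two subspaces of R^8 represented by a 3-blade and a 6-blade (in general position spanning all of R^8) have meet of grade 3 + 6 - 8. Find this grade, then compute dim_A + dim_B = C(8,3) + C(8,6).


Meet grade = grade(A) + grade(B) - n
= 3 + 6 - 8 = 1
C(8,3) = 56
C(8,6) = 28
dim_A + dim_B = 56 + 28 = 84


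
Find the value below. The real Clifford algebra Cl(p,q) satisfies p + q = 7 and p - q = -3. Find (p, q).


We need p + q = 7 and p - q = -3.
Adding: 2p = 7 + (-3) = 4, so p = 2.
Then q = 7 - 2 = 5.
(p, q) = (2, 5)
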